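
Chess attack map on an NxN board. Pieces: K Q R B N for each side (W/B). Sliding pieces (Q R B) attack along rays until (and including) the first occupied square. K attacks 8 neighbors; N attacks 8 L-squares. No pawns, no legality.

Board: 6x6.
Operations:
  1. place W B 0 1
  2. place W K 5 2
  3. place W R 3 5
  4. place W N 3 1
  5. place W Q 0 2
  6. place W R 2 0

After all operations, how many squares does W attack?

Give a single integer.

Op 1: place WB@(0,1)
Op 2: place WK@(5,2)
Op 3: place WR@(3,5)
Op 4: place WN@(3,1)
Op 5: place WQ@(0,2)
Op 6: place WR@(2,0)
Per-piece attacks for W:
  WB@(0,1): attacks (1,2) (2,3) (3,4) (4,5) (1,0)
  WQ@(0,2): attacks (0,3) (0,4) (0,5) (0,1) (1,2) (2,2) (3,2) (4,2) (5,2) (1,3) (2,4) (3,5) (1,1) (2,0) [ray(0,-1) blocked at (0,1); ray(1,0) blocked at (5,2); ray(1,1) blocked at (3,5); ray(1,-1) blocked at (2,0)]
  WR@(2,0): attacks (2,1) (2,2) (2,3) (2,4) (2,5) (3,0) (4,0) (5,0) (1,0) (0,0)
  WN@(3,1): attacks (4,3) (5,2) (2,3) (1,2) (5,0) (1,0)
  WR@(3,5): attacks (3,4) (3,3) (3,2) (3,1) (4,5) (5,5) (2,5) (1,5) (0,5) [ray(0,-1) blocked at (3,1)]
  WK@(5,2): attacks (5,3) (5,1) (4,2) (4,3) (4,1)
Union (32 distinct): (0,0) (0,1) (0,3) (0,4) (0,5) (1,0) (1,1) (1,2) (1,3) (1,5) (2,0) (2,1) (2,2) (2,3) (2,4) (2,5) (3,0) (3,1) (3,2) (3,3) (3,4) (3,5) (4,0) (4,1) (4,2) (4,3) (4,5) (5,0) (5,1) (5,2) (5,3) (5,5)

Answer: 32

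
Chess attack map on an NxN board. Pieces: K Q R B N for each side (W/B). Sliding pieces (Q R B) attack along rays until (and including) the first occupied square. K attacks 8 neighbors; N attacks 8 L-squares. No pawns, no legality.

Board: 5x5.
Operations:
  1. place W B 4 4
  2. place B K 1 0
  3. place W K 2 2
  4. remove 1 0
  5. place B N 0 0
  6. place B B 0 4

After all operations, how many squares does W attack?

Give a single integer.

Op 1: place WB@(4,4)
Op 2: place BK@(1,0)
Op 3: place WK@(2,2)
Op 4: remove (1,0)
Op 5: place BN@(0,0)
Op 6: place BB@(0,4)
Per-piece attacks for W:
  WK@(2,2): attacks (2,3) (2,1) (3,2) (1,2) (3,3) (3,1) (1,3) (1,1)
  WB@(4,4): attacks (3,3) (2,2) [ray(-1,-1) blocked at (2,2)]
Union (9 distinct): (1,1) (1,2) (1,3) (2,1) (2,2) (2,3) (3,1) (3,2) (3,3)

Answer: 9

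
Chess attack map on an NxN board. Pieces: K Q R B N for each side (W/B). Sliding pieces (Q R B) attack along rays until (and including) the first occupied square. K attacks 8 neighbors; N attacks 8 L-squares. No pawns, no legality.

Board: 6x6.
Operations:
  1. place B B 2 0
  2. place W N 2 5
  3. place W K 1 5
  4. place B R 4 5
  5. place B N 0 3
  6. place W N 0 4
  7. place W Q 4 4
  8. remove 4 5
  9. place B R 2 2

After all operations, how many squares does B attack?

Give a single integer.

Op 1: place BB@(2,0)
Op 2: place WN@(2,5)
Op 3: place WK@(1,5)
Op 4: place BR@(4,5)
Op 5: place BN@(0,3)
Op 6: place WN@(0,4)
Op 7: place WQ@(4,4)
Op 8: remove (4,5)
Op 9: place BR@(2,2)
Per-piece attacks for B:
  BN@(0,3): attacks (1,5) (2,4) (1,1) (2,2)
  BB@(2,0): attacks (3,1) (4,2) (5,3) (1,1) (0,2)
  BR@(2,2): attacks (2,3) (2,4) (2,5) (2,1) (2,0) (3,2) (4,2) (5,2) (1,2) (0,2) [ray(0,1) blocked at (2,5); ray(0,-1) blocked at (2,0)]
Union (15 distinct): (0,2) (1,1) (1,2) (1,5) (2,0) (2,1) (2,2) (2,3) (2,4) (2,5) (3,1) (3,2) (4,2) (5,2) (5,3)

Answer: 15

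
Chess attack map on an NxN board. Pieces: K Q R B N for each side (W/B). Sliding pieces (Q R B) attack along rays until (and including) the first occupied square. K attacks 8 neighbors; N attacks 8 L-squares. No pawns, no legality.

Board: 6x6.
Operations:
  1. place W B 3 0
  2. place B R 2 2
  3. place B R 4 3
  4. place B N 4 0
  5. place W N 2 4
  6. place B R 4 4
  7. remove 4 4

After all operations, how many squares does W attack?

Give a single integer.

Op 1: place WB@(3,0)
Op 2: place BR@(2,2)
Op 3: place BR@(4,3)
Op 4: place BN@(4,0)
Op 5: place WN@(2,4)
Op 6: place BR@(4,4)
Op 7: remove (4,4)
Per-piece attacks for W:
  WN@(2,4): attacks (4,5) (0,5) (3,2) (4,3) (1,2) (0,3)
  WB@(3,0): attacks (4,1) (5,2) (2,1) (1,2) (0,3)
Union (9 distinct): (0,3) (0,5) (1,2) (2,1) (3,2) (4,1) (4,3) (4,5) (5,2)

Answer: 9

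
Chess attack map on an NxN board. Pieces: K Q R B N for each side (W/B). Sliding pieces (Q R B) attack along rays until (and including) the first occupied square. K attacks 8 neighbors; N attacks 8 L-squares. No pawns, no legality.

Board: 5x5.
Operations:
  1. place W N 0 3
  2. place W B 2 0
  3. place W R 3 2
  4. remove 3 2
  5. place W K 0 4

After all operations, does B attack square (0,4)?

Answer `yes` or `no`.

Op 1: place WN@(0,3)
Op 2: place WB@(2,0)
Op 3: place WR@(3,2)
Op 4: remove (3,2)
Op 5: place WK@(0,4)
Per-piece attacks for B:
B attacks (0,4): no

Answer: no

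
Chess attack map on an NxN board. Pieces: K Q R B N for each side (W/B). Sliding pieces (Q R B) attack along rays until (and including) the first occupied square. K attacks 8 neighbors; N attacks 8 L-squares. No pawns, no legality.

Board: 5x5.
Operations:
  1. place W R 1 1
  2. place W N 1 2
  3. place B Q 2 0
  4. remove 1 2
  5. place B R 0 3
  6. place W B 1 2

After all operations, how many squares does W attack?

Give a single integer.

Answer: 10

Derivation:
Op 1: place WR@(1,1)
Op 2: place WN@(1,2)
Op 3: place BQ@(2,0)
Op 4: remove (1,2)
Op 5: place BR@(0,3)
Op 6: place WB@(1,2)
Per-piece attacks for W:
  WR@(1,1): attacks (1,2) (1,0) (2,1) (3,1) (4,1) (0,1) [ray(0,1) blocked at (1,2)]
  WB@(1,2): attacks (2,3) (3,4) (2,1) (3,0) (0,3) (0,1) [ray(-1,1) blocked at (0,3)]
Union (10 distinct): (0,1) (0,3) (1,0) (1,2) (2,1) (2,3) (3,0) (3,1) (3,4) (4,1)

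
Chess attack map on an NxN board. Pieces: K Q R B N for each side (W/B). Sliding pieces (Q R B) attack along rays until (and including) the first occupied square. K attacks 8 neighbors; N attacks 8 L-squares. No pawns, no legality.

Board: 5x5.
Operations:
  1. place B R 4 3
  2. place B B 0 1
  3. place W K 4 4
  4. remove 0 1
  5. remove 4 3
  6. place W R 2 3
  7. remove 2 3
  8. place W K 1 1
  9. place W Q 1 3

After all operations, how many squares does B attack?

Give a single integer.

Answer: 0

Derivation:
Op 1: place BR@(4,3)
Op 2: place BB@(0,1)
Op 3: place WK@(4,4)
Op 4: remove (0,1)
Op 5: remove (4,3)
Op 6: place WR@(2,3)
Op 7: remove (2,3)
Op 8: place WK@(1,1)
Op 9: place WQ@(1,3)
Per-piece attacks for B:
Union (0 distinct): (none)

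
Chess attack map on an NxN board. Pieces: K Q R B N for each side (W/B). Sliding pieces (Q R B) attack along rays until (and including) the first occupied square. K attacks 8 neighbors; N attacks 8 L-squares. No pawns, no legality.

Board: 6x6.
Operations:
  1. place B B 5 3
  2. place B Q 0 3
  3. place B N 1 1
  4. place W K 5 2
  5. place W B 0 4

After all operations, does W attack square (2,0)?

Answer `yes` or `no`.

Op 1: place BB@(5,3)
Op 2: place BQ@(0,3)
Op 3: place BN@(1,1)
Op 4: place WK@(5,2)
Op 5: place WB@(0,4)
Per-piece attacks for W:
  WB@(0,4): attacks (1,5) (1,3) (2,2) (3,1) (4,0)
  WK@(5,2): attacks (5,3) (5,1) (4,2) (4,3) (4,1)
W attacks (2,0): no

Answer: no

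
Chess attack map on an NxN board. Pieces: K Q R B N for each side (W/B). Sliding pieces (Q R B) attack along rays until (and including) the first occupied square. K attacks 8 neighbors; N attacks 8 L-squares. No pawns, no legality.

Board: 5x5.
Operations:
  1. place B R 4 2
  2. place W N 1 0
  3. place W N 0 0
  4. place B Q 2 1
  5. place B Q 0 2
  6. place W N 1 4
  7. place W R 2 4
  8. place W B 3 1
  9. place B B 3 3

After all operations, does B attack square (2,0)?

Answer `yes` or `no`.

Op 1: place BR@(4,2)
Op 2: place WN@(1,0)
Op 3: place WN@(0,0)
Op 4: place BQ@(2,1)
Op 5: place BQ@(0,2)
Op 6: place WN@(1,4)
Op 7: place WR@(2,4)
Op 8: place WB@(3,1)
Op 9: place BB@(3,3)
Per-piece attacks for B:
  BQ@(0,2): attacks (0,3) (0,4) (0,1) (0,0) (1,2) (2,2) (3,2) (4,2) (1,3) (2,4) (1,1) (2,0) [ray(0,-1) blocked at (0,0); ray(1,0) blocked at (4,2); ray(1,1) blocked at (2,4)]
  BQ@(2,1): attacks (2,2) (2,3) (2,4) (2,0) (3,1) (1,1) (0,1) (3,2) (4,3) (3,0) (1,2) (0,3) (1,0) [ray(0,1) blocked at (2,4); ray(1,0) blocked at (3,1); ray(-1,-1) blocked at (1,0)]
  BB@(3,3): attacks (4,4) (4,2) (2,4) (2,2) (1,1) (0,0) [ray(1,-1) blocked at (4,2); ray(-1,1) blocked at (2,4); ray(-1,-1) blocked at (0,0)]
  BR@(4,2): attacks (4,3) (4,4) (4,1) (4,0) (3,2) (2,2) (1,2) (0,2) [ray(-1,0) blocked at (0,2)]
B attacks (2,0): yes

Answer: yes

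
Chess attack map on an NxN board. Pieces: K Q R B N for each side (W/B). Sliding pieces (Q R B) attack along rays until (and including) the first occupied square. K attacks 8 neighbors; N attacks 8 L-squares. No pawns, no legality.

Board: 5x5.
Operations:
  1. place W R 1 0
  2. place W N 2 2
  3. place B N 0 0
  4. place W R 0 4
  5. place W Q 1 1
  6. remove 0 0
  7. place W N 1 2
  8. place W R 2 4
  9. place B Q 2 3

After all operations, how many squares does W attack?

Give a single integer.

Answer: 22

Derivation:
Op 1: place WR@(1,0)
Op 2: place WN@(2,2)
Op 3: place BN@(0,0)
Op 4: place WR@(0,4)
Op 5: place WQ@(1,1)
Op 6: remove (0,0)
Op 7: place WN@(1,2)
Op 8: place WR@(2,4)
Op 9: place BQ@(2,3)
Per-piece attacks for W:
  WR@(0,4): attacks (0,3) (0,2) (0,1) (0,0) (1,4) (2,4) [ray(1,0) blocked at (2,4)]
  WR@(1,0): attacks (1,1) (2,0) (3,0) (4,0) (0,0) [ray(0,1) blocked at (1,1)]
  WQ@(1,1): attacks (1,2) (1,0) (2,1) (3,1) (4,1) (0,1) (2,2) (2,0) (0,2) (0,0) [ray(0,1) blocked at (1,2); ray(0,-1) blocked at (1,0); ray(1,1) blocked at (2,2)]
  WN@(1,2): attacks (2,4) (3,3) (0,4) (2,0) (3,1) (0,0)
  WN@(2,2): attacks (3,4) (4,3) (1,4) (0,3) (3,0) (4,1) (1,0) (0,1)
  WR@(2,4): attacks (2,3) (3,4) (4,4) (1,4) (0,4) [ray(0,-1) blocked at (2,3); ray(-1,0) blocked at (0,4)]
Union (22 distinct): (0,0) (0,1) (0,2) (0,3) (0,4) (1,0) (1,1) (1,2) (1,4) (2,0) (2,1) (2,2) (2,3) (2,4) (3,0) (3,1) (3,3) (3,4) (4,0) (4,1) (4,3) (4,4)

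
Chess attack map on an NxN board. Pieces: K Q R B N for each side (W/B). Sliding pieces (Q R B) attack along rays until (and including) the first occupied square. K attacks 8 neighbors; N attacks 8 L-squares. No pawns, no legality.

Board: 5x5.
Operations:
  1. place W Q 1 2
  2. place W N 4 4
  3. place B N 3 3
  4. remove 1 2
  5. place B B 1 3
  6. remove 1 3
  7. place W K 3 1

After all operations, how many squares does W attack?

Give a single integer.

Answer: 9

Derivation:
Op 1: place WQ@(1,2)
Op 2: place WN@(4,4)
Op 3: place BN@(3,3)
Op 4: remove (1,2)
Op 5: place BB@(1,3)
Op 6: remove (1,3)
Op 7: place WK@(3,1)
Per-piece attacks for W:
  WK@(3,1): attacks (3,2) (3,0) (4,1) (2,1) (4,2) (4,0) (2,2) (2,0)
  WN@(4,4): attacks (3,2) (2,3)
Union (9 distinct): (2,0) (2,1) (2,2) (2,3) (3,0) (3,2) (4,0) (4,1) (4,2)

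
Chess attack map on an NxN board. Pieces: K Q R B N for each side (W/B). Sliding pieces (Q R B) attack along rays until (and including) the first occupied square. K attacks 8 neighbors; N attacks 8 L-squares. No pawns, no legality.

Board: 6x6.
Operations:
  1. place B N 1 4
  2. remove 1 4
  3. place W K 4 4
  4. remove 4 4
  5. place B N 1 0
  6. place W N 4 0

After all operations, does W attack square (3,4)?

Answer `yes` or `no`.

Answer: no

Derivation:
Op 1: place BN@(1,4)
Op 2: remove (1,4)
Op 3: place WK@(4,4)
Op 4: remove (4,4)
Op 5: place BN@(1,0)
Op 6: place WN@(4,0)
Per-piece attacks for W:
  WN@(4,0): attacks (5,2) (3,2) (2,1)
W attacks (3,4): no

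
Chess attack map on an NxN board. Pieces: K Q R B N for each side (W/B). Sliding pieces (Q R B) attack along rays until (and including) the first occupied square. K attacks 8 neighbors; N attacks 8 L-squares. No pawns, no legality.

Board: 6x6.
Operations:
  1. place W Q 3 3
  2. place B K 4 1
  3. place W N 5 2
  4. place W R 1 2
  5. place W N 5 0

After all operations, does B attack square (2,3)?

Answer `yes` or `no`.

Op 1: place WQ@(3,3)
Op 2: place BK@(4,1)
Op 3: place WN@(5,2)
Op 4: place WR@(1,2)
Op 5: place WN@(5,0)
Per-piece attacks for B:
  BK@(4,1): attacks (4,2) (4,0) (5,1) (3,1) (5,2) (5,0) (3,2) (3,0)
B attacks (2,3): no

Answer: no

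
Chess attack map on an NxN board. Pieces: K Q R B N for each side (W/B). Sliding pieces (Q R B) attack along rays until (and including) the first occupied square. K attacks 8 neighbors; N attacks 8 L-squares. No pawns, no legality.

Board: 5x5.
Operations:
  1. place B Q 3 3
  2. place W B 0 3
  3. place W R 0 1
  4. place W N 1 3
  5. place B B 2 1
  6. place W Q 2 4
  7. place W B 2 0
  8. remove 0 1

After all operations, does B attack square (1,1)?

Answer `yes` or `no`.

Op 1: place BQ@(3,3)
Op 2: place WB@(0,3)
Op 3: place WR@(0,1)
Op 4: place WN@(1,3)
Op 5: place BB@(2,1)
Op 6: place WQ@(2,4)
Op 7: place WB@(2,0)
Op 8: remove (0,1)
Per-piece attacks for B:
  BB@(2,1): attacks (3,2) (4,3) (3,0) (1,2) (0,3) (1,0) [ray(-1,1) blocked at (0,3)]
  BQ@(3,3): attacks (3,4) (3,2) (3,1) (3,0) (4,3) (2,3) (1,3) (4,4) (4,2) (2,4) (2,2) (1,1) (0,0) [ray(-1,0) blocked at (1,3); ray(-1,1) blocked at (2,4)]
B attacks (1,1): yes

Answer: yes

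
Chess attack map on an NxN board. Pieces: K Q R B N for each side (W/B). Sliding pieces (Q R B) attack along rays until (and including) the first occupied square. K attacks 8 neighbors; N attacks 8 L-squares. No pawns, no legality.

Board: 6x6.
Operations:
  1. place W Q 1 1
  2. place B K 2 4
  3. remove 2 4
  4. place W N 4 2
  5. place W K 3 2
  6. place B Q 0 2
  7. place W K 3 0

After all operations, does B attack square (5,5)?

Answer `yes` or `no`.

Answer: no

Derivation:
Op 1: place WQ@(1,1)
Op 2: place BK@(2,4)
Op 3: remove (2,4)
Op 4: place WN@(4,2)
Op 5: place WK@(3,2)
Op 6: place BQ@(0,2)
Op 7: place WK@(3,0)
Per-piece attacks for B:
  BQ@(0,2): attacks (0,3) (0,4) (0,5) (0,1) (0,0) (1,2) (2,2) (3,2) (1,3) (2,4) (3,5) (1,1) [ray(1,0) blocked at (3,2); ray(1,-1) blocked at (1,1)]
B attacks (5,5): no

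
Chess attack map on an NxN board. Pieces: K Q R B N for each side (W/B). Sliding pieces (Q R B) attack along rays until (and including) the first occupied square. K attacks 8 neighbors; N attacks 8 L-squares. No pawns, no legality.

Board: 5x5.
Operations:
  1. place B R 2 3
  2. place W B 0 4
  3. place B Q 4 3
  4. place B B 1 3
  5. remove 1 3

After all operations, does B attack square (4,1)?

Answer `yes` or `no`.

Op 1: place BR@(2,3)
Op 2: place WB@(0,4)
Op 3: place BQ@(4,3)
Op 4: place BB@(1,3)
Op 5: remove (1,3)
Per-piece attacks for B:
  BR@(2,3): attacks (2,4) (2,2) (2,1) (2,0) (3,3) (4,3) (1,3) (0,3) [ray(1,0) blocked at (4,3)]
  BQ@(4,3): attacks (4,4) (4,2) (4,1) (4,0) (3,3) (2,3) (3,4) (3,2) (2,1) (1,0) [ray(-1,0) blocked at (2,3)]
B attacks (4,1): yes

Answer: yes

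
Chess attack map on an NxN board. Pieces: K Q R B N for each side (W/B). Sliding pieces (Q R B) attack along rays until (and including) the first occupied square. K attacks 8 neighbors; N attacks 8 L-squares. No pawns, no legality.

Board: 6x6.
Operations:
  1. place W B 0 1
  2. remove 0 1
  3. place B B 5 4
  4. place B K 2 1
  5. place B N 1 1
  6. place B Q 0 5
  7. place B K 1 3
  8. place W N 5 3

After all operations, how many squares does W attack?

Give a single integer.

Op 1: place WB@(0,1)
Op 2: remove (0,1)
Op 3: place BB@(5,4)
Op 4: place BK@(2,1)
Op 5: place BN@(1,1)
Op 6: place BQ@(0,5)
Op 7: place BK@(1,3)
Op 8: place WN@(5,3)
Per-piece attacks for W:
  WN@(5,3): attacks (4,5) (3,4) (4,1) (3,2)
Union (4 distinct): (3,2) (3,4) (4,1) (4,5)

Answer: 4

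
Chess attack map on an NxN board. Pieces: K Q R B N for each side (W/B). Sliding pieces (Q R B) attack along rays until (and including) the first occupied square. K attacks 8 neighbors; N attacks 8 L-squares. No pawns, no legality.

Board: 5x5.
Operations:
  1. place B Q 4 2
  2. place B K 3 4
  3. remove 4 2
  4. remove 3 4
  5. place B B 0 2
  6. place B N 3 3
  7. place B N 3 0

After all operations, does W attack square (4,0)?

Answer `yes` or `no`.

Answer: no

Derivation:
Op 1: place BQ@(4,2)
Op 2: place BK@(3,4)
Op 3: remove (4,2)
Op 4: remove (3,4)
Op 5: place BB@(0,2)
Op 6: place BN@(3,3)
Op 7: place BN@(3,0)
Per-piece attacks for W:
W attacks (4,0): no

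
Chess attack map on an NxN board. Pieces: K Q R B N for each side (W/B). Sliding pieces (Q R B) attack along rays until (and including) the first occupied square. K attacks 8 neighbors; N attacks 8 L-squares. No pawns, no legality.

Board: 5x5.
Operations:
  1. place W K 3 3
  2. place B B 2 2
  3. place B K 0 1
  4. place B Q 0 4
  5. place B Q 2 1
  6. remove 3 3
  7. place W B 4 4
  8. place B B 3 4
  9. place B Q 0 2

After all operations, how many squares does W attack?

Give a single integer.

Answer: 2

Derivation:
Op 1: place WK@(3,3)
Op 2: place BB@(2,2)
Op 3: place BK@(0,1)
Op 4: place BQ@(0,4)
Op 5: place BQ@(2,1)
Op 6: remove (3,3)
Op 7: place WB@(4,4)
Op 8: place BB@(3,4)
Op 9: place BQ@(0,2)
Per-piece attacks for W:
  WB@(4,4): attacks (3,3) (2,2) [ray(-1,-1) blocked at (2,2)]
Union (2 distinct): (2,2) (3,3)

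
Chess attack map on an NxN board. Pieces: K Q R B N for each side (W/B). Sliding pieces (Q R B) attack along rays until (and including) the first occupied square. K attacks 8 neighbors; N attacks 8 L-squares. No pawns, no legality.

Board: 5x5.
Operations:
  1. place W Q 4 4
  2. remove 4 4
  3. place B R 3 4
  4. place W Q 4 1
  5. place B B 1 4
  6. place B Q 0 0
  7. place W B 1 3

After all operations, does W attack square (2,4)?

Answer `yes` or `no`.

Answer: yes

Derivation:
Op 1: place WQ@(4,4)
Op 2: remove (4,4)
Op 3: place BR@(3,4)
Op 4: place WQ@(4,1)
Op 5: place BB@(1,4)
Op 6: place BQ@(0,0)
Op 7: place WB@(1,3)
Per-piece attacks for W:
  WB@(1,3): attacks (2,4) (2,2) (3,1) (4,0) (0,4) (0,2)
  WQ@(4,1): attacks (4,2) (4,3) (4,4) (4,0) (3,1) (2,1) (1,1) (0,1) (3,2) (2,3) (1,4) (3,0) [ray(-1,1) blocked at (1,4)]
W attacks (2,4): yes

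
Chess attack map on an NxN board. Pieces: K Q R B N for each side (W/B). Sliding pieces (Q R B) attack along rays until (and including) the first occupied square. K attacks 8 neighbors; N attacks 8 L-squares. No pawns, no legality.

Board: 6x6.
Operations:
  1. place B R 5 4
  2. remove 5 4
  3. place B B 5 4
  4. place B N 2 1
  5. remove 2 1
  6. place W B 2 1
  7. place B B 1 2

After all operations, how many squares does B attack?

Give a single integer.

Op 1: place BR@(5,4)
Op 2: remove (5,4)
Op 3: place BB@(5,4)
Op 4: place BN@(2,1)
Op 5: remove (2,1)
Op 6: place WB@(2,1)
Op 7: place BB@(1,2)
Per-piece attacks for B:
  BB@(1,2): attacks (2,3) (3,4) (4,5) (2,1) (0,3) (0,1) [ray(1,-1) blocked at (2,1)]
  BB@(5,4): attacks (4,5) (4,3) (3,2) (2,1) [ray(-1,-1) blocked at (2,1)]
Union (8 distinct): (0,1) (0,3) (2,1) (2,3) (3,2) (3,4) (4,3) (4,5)

Answer: 8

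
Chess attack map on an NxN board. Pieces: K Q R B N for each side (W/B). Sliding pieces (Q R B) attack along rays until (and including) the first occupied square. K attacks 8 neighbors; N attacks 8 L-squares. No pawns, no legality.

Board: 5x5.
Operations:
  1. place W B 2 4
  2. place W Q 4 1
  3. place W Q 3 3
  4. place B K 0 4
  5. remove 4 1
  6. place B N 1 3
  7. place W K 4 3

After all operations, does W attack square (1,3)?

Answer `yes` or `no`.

Op 1: place WB@(2,4)
Op 2: place WQ@(4,1)
Op 3: place WQ@(3,3)
Op 4: place BK@(0,4)
Op 5: remove (4,1)
Op 6: place BN@(1,3)
Op 7: place WK@(4,3)
Per-piece attacks for W:
  WB@(2,4): attacks (3,3) (1,3) [ray(1,-1) blocked at (3,3); ray(-1,-1) blocked at (1,3)]
  WQ@(3,3): attacks (3,4) (3,2) (3,1) (3,0) (4,3) (2,3) (1,3) (4,4) (4,2) (2,4) (2,2) (1,1) (0,0) [ray(1,0) blocked at (4,3); ray(-1,0) blocked at (1,3); ray(-1,1) blocked at (2,4)]
  WK@(4,3): attacks (4,4) (4,2) (3,3) (3,4) (3,2)
W attacks (1,3): yes

Answer: yes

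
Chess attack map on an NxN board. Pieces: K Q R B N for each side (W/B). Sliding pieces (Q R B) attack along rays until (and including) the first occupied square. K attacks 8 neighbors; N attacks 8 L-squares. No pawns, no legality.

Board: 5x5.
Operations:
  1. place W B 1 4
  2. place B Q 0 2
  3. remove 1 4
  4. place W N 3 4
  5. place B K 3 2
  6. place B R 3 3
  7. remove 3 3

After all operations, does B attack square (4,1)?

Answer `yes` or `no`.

Op 1: place WB@(1,4)
Op 2: place BQ@(0,2)
Op 3: remove (1,4)
Op 4: place WN@(3,4)
Op 5: place BK@(3,2)
Op 6: place BR@(3,3)
Op 7: remove (3,3)
Per-piece attacks for B:
  BQ@(0,2): attacks (0,3) (0,4) (0,1) (0,0) (1,2) (2,2) (3,2) (1,3) (2,4) (1,1) (2,0) [ray(1,0) blocked at (3,2)]
  BK@(3,2): attacks (3,3) (3,1) (4,2) (2,2) (4,3) (4,1) (2,3) (2,1)
B attacks (4,1): yes

Answer: yes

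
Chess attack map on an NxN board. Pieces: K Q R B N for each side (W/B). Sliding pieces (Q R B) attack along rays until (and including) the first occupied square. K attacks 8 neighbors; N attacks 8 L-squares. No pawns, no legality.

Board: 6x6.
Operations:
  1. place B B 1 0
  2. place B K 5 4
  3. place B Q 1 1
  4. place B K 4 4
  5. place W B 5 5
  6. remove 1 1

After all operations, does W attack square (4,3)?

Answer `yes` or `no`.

Answer: no

Derivation:
Op 1: place BB@(1,0)
Op 2: place BK@(5,4)
Op 3: place BQ@(1,1)
Op 4: place BK@(4,4)
Op 5: place WB@(5,5)
Op 6: remove (1,1)
Per-piece attacks for W:
  WB@(5,5): attacks (4,4) [ray(-1,-1) blocked at (4,4)]
W attacks (4,3): no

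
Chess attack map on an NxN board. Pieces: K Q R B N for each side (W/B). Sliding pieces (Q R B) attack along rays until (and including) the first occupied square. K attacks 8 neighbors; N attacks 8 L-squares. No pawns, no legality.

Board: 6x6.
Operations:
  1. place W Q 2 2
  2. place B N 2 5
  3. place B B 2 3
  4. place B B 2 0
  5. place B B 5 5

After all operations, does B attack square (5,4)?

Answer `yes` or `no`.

Op 1: place WQ@(2,2)
Op 2: place BN@(2,5)
Op 3: place BB@(2,3)
Op 4: place BB@(2,0)
Op 5: place BB@(5,5)
Per-piece attacks for B:
  BB@(2,0): attacks (3,1) (4,2) (5,3) (1,1) (0,2)
  BB@(2,3): attacks (3,4) (4,5) (3,2) (4,1) (5,0) (1,4) (0,5) (1,2) (0,1)
  BN@(2,5): attacks (3,3) (4,4) (1,3) (0,4)
  BB@(5,5): attacks (4,4) (3,3) (2,2) [ray(-1,-1) blocked at (2,2)]
B attacks (5,4): no

Answer: no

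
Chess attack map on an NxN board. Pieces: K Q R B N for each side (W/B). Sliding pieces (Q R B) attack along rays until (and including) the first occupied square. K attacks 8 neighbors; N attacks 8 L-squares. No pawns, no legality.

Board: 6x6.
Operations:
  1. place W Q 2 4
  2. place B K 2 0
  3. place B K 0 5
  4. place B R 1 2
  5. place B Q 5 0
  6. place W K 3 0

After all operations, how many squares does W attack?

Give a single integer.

Answer: 20

Derivation:
Op 1: place WQ@(2,4)
Op 2: place BK@(2,0)
Op 3: place BK@(0,5)
Op 4: place BR@(1,2)
Op 5: place BQ@(5,0)
Op 6: place WK@(3,0)
Per-piece attacks for W:
  WQ@(2,4): attacks (2,5) (2,3) (2,2) (2,1) (2,0) (3,4) (4,4) (5,4) (1,4) (0,4) (3,5) (3,3) (4,2) (5,1) (1,5) (1,3) (0,2) [ray(0,-1) blocked at (2,0)]
  WK@(3,0): attacks (3,1) (4,0) (2,0) (4,1) (2,1)
Union (20 distinct): (0,2) (0,4) (1,3) (1,4) (1,5) (2,0) (2,1) (2,2) (2,3) (2,5) (3,1) (3,3) (3,4) (3,5) (4,0) (4,1) (4,2) (4,4) (5,1) (5,4)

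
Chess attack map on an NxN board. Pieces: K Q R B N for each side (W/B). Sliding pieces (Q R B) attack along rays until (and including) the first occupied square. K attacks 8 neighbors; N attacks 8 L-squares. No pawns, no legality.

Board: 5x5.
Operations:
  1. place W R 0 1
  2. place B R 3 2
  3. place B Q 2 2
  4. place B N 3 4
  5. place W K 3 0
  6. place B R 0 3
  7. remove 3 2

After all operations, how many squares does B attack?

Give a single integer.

Answer: 19

Derivation:
Op 1: place WR@(0,1)
Op 2: place BR@(3,2)
Op 3: place BQ@(2,2)
Op 4: place BN@(3,4)
Op 5: place WK@(3,0)
Op 6: place BR@(0,3)
Op 7: remove (3,2)
Per-piece attacks for B:
  BR@(0,3): attacks (0,4) (0,2) (0,1) (1,3) (2,3) (3,3) (4,3) [ray(0,-1) blocked at (0,1)]
  BQ@(2,2): attacks (2,3) (2,4) (2,1) (2,0) (3,2) (4,2) (1,2) (0,2) (3,3) (4,4) (3,1) (4,0) (1,3) (0,4) (1,1) (0,0)
  BN@(3,4): attacks (4,2) (2,2) (1,3)
Union (19 distinct): (0,0) (0,1) (0,2) (0,4) (1,1) (1,2) (1,3) (2,0) (2,1) (2,2) (2,3) (2,4) (3,1) (3,2) (3,3) (4,0) (4,2) (4,3) (4,4)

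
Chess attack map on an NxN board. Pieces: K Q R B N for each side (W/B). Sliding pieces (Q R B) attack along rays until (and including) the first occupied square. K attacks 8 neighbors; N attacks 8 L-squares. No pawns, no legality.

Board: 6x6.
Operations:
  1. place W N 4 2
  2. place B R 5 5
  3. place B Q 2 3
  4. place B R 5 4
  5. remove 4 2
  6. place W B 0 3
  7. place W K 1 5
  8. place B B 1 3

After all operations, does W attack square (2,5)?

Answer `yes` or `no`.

Answer: yes

Derivation:
Op 1: place WN@(4,2)
Op 2: place BR@(5,5)
Op 3: place BQ@(2,3)
Op 4: place BR@(5,4)
Op 5: remove (4,2)
Op 6: place WB@(0,3)
Op 7: place WK@(1,5)
Op 8: place BB@(1,3)
Per-piece attacks for W:
  WB@(0,3): attacks (1,4) (2,5) (1,2) (2,1) (3,0)
  WK@(1,5): attacks (1,4) (2,5) (0,5) (2,4) (0,4)
W attacks (2,5): yes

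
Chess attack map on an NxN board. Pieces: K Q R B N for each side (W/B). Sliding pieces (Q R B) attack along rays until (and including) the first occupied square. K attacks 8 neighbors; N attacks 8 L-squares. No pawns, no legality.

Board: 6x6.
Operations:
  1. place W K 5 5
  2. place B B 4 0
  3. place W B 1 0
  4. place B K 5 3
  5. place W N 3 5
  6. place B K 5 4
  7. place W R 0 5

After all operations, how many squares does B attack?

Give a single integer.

Op 1: place WK@(5,5)
Op 2: place BB@(4,0)
Op 3: place WB@(1,0)
Op 4: place BK@(5,3)
Op 5: place WN@(3,5)
Op 6: place BK@(5,4)
Op 7: place WR@(0,5)
Per-piece attacks for B:
  BB@(4,0): attacks (5,1) (3,1) (2,2) (1,3) (0,4)
  BK@(5,3): attacks (5,4) (5,2) (4,3) (4,4) (4,2)
  BK@(5,4): attacks (5,5) (5,3) (4,4) (4,5) (4,3)
Union (13 distinct): (0,4) (1,3) (2,2) (3,1) (4,2) (4,3) (4,4) (4,5) (5,1) (5,2) (5,3) (5,4) (5,5)

Answer: 13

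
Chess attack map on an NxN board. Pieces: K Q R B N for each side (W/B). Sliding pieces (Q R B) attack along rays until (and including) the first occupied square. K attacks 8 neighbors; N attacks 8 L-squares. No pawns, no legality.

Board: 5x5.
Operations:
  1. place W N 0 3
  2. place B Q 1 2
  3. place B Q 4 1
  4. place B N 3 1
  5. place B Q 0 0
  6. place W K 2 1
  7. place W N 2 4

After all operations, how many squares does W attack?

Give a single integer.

Op 1: place WN@(0,3)
Op 2: place BQ@(1,2)
Op 3: place BQ@(4,1)
Op 4: place BN@(3,1)
Op 5: place BQ@(0,0)
Op 6: place WK@(2,1)
Op 7: place WN@(2,4)
Per-piece attacks for W:
  WN@(0,3): attacks (2,4) (1,1) (2,2)
  WK@(2,1): attacks (2,2) (2,0) (3,1) (1,1) (3,2) (3,0) (1,2) (1,0)
  WN@(2,4): attacks (3,2) (4,3) (1,2) (0,3)
Union (11 distinct): (0,3) (1,0) (1,1) (1,2) (2,0) (2,2) (2,4) (3,0) (3,1) (3,2) (4,3)

Answer: 11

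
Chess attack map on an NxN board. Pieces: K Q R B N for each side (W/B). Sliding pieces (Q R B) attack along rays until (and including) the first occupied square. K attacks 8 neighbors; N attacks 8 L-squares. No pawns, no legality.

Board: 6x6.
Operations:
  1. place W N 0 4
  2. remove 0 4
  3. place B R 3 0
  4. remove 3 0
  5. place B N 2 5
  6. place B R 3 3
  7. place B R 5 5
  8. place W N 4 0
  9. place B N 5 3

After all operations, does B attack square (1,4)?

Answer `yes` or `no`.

Answer: no

Derivation:
Op 1: place WN@(0,4)
Op 2: remove (0,4)
Op 3: place BR@(3,0)
Op 4: remove (3,0)
Op 5: place BN@(2,5)
Op 6: place BR@(3,3)
Op 7: place BR@(5,5)
Op 8: place WN@(4,0)
Op 9: place BN@(5,3)
Per-piece attacks for B:
  BN@(2,5): attacks (3,3) (4,4) (1,3) (0,4)
  BR@(3,3): attacks (3,4) (3,5) (3,2) (3,1) (3,0) (4,3) (5,3) (2,3) (1,3) (0,3) [ray(1,0) blocked at (5,3)]
  BN@(5,3): attacks (4,5) (3,4) (4,1) (3,2)
  BR@(5,5): attacks (5,4) (5,3) (4,5) (3,5) (2,5) [ray(0,-1) blocked at (5,3); ray(-1,0) blocked at (2,5)]
B attacks (1,4): no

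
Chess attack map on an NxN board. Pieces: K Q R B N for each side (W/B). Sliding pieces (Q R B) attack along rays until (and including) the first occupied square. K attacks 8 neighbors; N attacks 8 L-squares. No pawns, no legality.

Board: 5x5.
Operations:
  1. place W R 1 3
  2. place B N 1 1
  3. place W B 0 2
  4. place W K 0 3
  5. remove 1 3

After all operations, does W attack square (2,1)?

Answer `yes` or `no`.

Op 1: place WR@(1,3)
Op 2: place BN@(1,1)
Op 3: place WB@(0,2)
Op 4: place WK@(0,3)
Op 5: remove (1,3)
Per-piece attacks for W:
  WB@(0,2): attacks (1,3) (2,4) (1,1) [ray(1,-1) blocked at (1,1)]
  WK@(0,3): attacks (0,4) (0,2) (1,3) (1,4) (1,2)
W attacks (2,1): no

Answer: no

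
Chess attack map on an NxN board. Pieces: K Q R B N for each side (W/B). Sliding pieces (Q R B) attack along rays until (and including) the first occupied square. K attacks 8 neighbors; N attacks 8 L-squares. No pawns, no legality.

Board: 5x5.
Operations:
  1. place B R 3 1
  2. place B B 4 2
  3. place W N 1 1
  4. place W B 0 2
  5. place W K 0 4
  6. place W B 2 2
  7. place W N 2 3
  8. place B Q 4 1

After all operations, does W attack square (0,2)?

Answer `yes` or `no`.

Op 1: place BR@(3,1)
Op 2: place BB@(4,2)
Op 3: place WN@(1,1)
Op 4: place WB@(0,2)
Op 5: place WK@(0,4)
Op 6: place WB@(2,2)
Op 7: place WN@(2,3)
Op 8: place BQ@(4,1)
Per-piece attacks for W:
  WB@(0,2): attacks (1,3) (2,4) (1,1) [ray(1,-1) blocked at (1,1)]
  WK@(0,4): attacks (0,3) (1,4) (1,3)
  WN@(1,1): attacks (2,3) (3,2) (0,3) (3,0)
  WB@(2,2): attacks (3,3) (4,4) (3,1) (1,3) (0,4) (1,1) [ray(1,-1) blocked at (3,1); ray(-1,1) blocked at (0,4); ray(-1,-1) blocked at (1,1)]
  WN@(2,3): attacks (4,4) (0,4) (3,1) (4,2) (1,1) (0,2)
W attacks (0,2): yes

Answer: yes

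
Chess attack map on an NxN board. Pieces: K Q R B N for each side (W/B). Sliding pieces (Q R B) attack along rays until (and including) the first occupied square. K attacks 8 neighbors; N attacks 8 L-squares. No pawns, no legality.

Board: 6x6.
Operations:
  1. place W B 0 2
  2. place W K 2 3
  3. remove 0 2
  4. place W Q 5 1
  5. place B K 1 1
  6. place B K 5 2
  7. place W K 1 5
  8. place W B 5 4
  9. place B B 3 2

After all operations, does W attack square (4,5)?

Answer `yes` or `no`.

Answer: yes

Derivation:
Op 1: place WB@(0,2)
Op 2: place WK@(2,3)
Op 3: remove (0,2)
Op 4: place WQ@(5,1)
Op 5: place BK@(1,1)
Op 6: place BK@(5,2)
Op 7: place WK@(1,5)
Op 8: place WB@(5,4)
Op 9: place BB@(3,2)
Per-piece attacks for W:
  WK@(1,5): attacks (1,4) (2,5) (0,5) (2,4) (0,4)
  WK@(2,3): attacks (2,4) (2,2) (3,3) (1,3) (3,4) (3,2) (1,4) (1,2)
  WQ@(5,1): attacks (5,2) (5,0) (4,1) (3,1) (2,1) (1,1) (4,2) (3,3) (2,4) (1,5) (4,0) [ray(0,1) blocked at (5,2); ray(-1,0) blocked at (1,1); ray(-1,1) blocked at (1,5)]
  WB@(5,4): attacks (4,5) (4,3) (3,2) [ray(-1,-1) blocked at (3,2)]
W attacks (4,5): yes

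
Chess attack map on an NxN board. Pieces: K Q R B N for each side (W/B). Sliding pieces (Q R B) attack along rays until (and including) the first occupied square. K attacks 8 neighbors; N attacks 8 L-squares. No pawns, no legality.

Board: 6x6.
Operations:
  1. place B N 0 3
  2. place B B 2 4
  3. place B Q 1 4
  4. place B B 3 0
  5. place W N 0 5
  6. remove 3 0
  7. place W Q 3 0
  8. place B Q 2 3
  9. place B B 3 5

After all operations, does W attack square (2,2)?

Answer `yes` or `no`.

Answer: no

Derivation:
Op 1: place BN@(0,3)
Op 2: place BB@(2,4)
Op 3: place BQ@(1,4)
Op 4: place BB@(3,0)
Op 5: place WN@(0,5)
Op 6: remove (3,0)
Op 7: place WQ@(3,0)
Op 8: place BQ@(2,3)
Op 9: place BB@(3,5)
Per-piece attacks for W:
  WN@(0,5): attacks (1,3) (2,4)
  WQ@(3,0): attacks (3,1) (3,2) (3,3) (3,4) (3,5) (4,0) (5,0) (2,0) (1,0) (0,0) (4,1) (5,2) (2,1) (1,2) (0,3) [ray(0,1) blocked at (3,5); ray(-1,1) blocked at (0,3)]
W attacks (2,2): no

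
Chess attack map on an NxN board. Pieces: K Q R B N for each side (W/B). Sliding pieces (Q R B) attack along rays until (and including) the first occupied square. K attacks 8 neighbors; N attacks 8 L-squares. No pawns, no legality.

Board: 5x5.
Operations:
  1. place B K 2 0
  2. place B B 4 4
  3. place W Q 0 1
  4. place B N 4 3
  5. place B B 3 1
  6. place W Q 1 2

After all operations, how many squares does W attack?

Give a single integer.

Answer: 18

Derivation:
Op 1: place BK@(2,0)
Op 2: place BB@(4,4)
Op 3: place WQ@(0,1)
Op 4: place BN@(4,3)
Op 5: place BB@(3,1)
Op 6: place WQ@(1,2)
Per-piece attacks for W:
  WQ@(0,1): attacks (0,2) (0,3) (0,4) (0,0) (1,1) (2,1) (3,1) (1,2) (1,0) [ray(1,0) blocked at (3,1); ray(1,1) blocked at (1,2)]
  WQ@(1,2): attacks (1,3) (1,4) (1,1) (1,0) (2,2) (3,2) (4,2) (0,2) (2,3) (3,4) (2,1) (3,0) (0,3) (0,1) [ray(-1,-1) blocked at (0,1)]
Union (18 distinct): (0,0) (0,1) (0,2) (0,3) (0,4) (1,0) (1,1) (1,2) (1,3) (1,4) (2,1) (2,2) (2,3) (3,0) (3,1) (3,2) (3,4) (4,2)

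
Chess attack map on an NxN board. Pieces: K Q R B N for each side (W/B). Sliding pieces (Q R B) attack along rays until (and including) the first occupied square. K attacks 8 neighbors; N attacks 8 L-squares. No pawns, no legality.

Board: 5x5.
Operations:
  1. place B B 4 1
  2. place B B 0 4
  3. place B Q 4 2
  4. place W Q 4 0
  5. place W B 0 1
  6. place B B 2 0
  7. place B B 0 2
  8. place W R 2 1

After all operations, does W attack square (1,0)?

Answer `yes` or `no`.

Answer: yes

Derivation:
Op 1: place BB@(4,1)
Op 2: place BB@(0,4)
Op 3: place BQ@(4,2)
Op 4: place WQ@(4,0)
Op 5: place WB@(0,1)
Op 6: place BB@(2,0)
Op 7: place BB@(0,2)
Op 8: place WR@(2,1)
Per-piece attacks for W:
  WB@(0,1): attacks (1,2) (2,3) (3,4) (1,0)
  WR@(2,1): attacks (2,2) (2,3) (2,4) (2,0) (3,1) (4,1) (1,1) (0,1) [ray(0,-1) blocked at (2,0); ray(1,0) blocked at (4,1); ray(-1,0) blocked at (0,1)]
  WQ@(4,0): attacks (4,1) (3,0) (2,0) (3,1) (2,2) (1,3) (0,4) [ray(0,1) blocked at (4,1); ray(-1,0) blocked at (2,0); ray(-1,1) blocked at (0,4)]
W attacks (1,0): yes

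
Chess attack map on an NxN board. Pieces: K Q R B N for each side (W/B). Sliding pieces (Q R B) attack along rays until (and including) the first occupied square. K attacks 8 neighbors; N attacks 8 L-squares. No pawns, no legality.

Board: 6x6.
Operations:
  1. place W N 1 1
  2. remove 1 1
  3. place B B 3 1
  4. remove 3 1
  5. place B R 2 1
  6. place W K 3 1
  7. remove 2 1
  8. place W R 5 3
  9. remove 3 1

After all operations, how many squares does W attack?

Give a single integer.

Answer: 10

Derivation:
Op 1: place WN@(1,1)
Op 2: remove (1,1)
Op 3: place BB@(3,1)
Op 4: remove (3,1)
Op 5: place BR@(2,1)
Op 6: place WK@(3,1)
Op 7: remove (2,1)
Op 8: place WR@(5,3)
Op 9: remove (3,1)
Per-piece attacks for W:
  WR@(5,3): attacks (5,4) (5,5) (5,2) (5,1) (5,0) (4,3) (3,3) (2,3) (1,3) (0,3)
Union (10 distinct): (0,3) (1,3) (2,3) (3,3) (4,3) (5,0) (5,1) (5,2) (5,4) (5,5)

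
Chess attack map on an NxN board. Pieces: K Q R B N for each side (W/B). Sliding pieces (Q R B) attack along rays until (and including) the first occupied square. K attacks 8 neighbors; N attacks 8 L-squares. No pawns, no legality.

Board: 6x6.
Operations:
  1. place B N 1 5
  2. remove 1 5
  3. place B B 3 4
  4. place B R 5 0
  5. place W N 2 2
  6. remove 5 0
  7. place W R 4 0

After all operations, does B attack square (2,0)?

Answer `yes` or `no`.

Op 1: place BN@(1,5)
Op 2: remove (1,5)
Op 3: place BB@(3,4)
Op 4: place BR@(5,0)
Op 5: place WN@(2,2)
Op 6: remove (5,0)
Op 7: place WR@(4,0)
Per-piece attacks for B:
  BB@(3,4): attacks (4,5) (4,3) (5,2) (2,5) (2,3) (1,2) (0,1)
B attacks (2,0): no

Answer: no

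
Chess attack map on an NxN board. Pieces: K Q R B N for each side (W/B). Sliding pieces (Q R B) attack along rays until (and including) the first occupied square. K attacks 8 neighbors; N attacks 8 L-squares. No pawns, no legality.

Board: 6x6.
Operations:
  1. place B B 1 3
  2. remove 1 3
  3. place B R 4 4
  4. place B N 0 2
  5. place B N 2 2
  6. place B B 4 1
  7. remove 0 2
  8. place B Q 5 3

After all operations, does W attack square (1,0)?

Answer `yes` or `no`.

Answer: no

Derivation:
Op 1: place BB@(1,3)
Op 2: remove (1,3)
Op 3: place BR@(4,4)
Op 4: place BN@(0,2)
Op 5: place BN@(2,2)
Op 6: place BB@(4,1)
Op 7: remove (0,2)
Op 8: place BQ@(5,3)
Per-piece attacks for W:
W attacks (1,0): no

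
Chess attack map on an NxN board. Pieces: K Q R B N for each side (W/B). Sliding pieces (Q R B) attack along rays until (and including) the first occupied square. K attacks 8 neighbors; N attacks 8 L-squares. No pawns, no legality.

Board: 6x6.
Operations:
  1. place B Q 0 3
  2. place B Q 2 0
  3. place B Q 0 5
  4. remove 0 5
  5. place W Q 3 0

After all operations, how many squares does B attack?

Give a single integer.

Answer: 21

Derivation:
Op 1: place BQ@(0,3)
Op 2: place BQ@(2,0)
Op 3: place BQ@(0,5)
Op 4: remove (0,5)
Op 5: place WQ@(3,0)
Per-piece attacks for B:
  BQ@(0,3): attacks (0,4) (0,5) (0,2) (0,1) (0,0) (1,3) (2,3) (3,3) (4,3) (5,3) (1,4) (2,5) (1,2) (2,1) (3,0) [ray(1,-1) blocked at (3,0)]
  BQ@(2,0): attacks (2,1) (2,2) (2,3) (2,4) (2,5) (3,0) (1,0) (0,0) (3,1) (4,2) (5,3) (1,1) (0,2) [ray(1,0) blocked at (3,0)]
Union (21 distinct): (0,0) (0,1) (0,2) (0,4) (0,5) (1,0) (1,1) (1,2) (1,3) (1,4) (2,1) (2,2) (2,3) (2,4) (2,5) (3,0) (3,1) (3,3) (4,2) (4,3) (5,3)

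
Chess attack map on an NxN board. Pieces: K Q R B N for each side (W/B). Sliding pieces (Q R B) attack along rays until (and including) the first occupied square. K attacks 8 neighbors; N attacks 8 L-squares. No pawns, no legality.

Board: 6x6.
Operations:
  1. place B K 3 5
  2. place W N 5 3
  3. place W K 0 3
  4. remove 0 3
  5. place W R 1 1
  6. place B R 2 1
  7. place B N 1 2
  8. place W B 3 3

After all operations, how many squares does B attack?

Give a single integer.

Answer: 15

Derivation:
Op 1: place BK@(3,5)
Op 2: place WN@(5,3)
Op 3: place WK@(0,3)
Op 4: remove (0,3)
Op 5: place WR@(1,1)
Op 6: place BR@(2,1)
Op 7: place BN@(1,2)
Op 8: place WB@(3,3)
Per-piece attacks for B:
  BN@(1,2): attacks (2,4) (3,3) (0,4) (2,0) (3,1) (0,0)
  BR@(2,1): attacks (2,2) (2,3) (2,4) (2,5) (2,0) (3,1) (4,1) (5,1) (1,1) [ray(-1,0) blocked at (1,1)]
  BK@(3,5): attacks (3,4) (4,5) (2,5) (4,4) (2,4)
Union (15 distinct): (0,0) (0,4) (1,1) (2,0) (2,2) (2,3) (2,4) (2,5) (3,1) (3,3) (3,4) (4,1) (4,4) (4,5) (5,1)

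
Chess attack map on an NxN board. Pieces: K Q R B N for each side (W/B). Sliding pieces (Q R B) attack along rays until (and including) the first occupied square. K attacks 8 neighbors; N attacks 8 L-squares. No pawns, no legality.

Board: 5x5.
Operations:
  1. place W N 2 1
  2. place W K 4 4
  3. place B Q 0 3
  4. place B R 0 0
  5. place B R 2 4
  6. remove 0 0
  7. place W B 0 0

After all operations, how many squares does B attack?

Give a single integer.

Answer: 14

Derivation:
Op 1: place WN@(2,1)
Op 2: place WK@(4,4)
Op 3: place BQ@(0,3)
Op 4: place BR@(0,0)
Op 5: place BR@(2,4)
Op 6: remove (0,0)
Op 7: place WB@(0,0)
Per-piece attacks for B:
  BQ@(0,3): attacks (0,4) (0,2) (0,1) (0,0) (1,3) (2,3) (3,3) (4,3) (1,4) (1,2) (2,1) [ray(0,-1) blocked at (0,0); ray(1,-1) blocked at (2,1)]
  BR@(2,4): attacks (2,3) (2,2) (2,1) (3,4) (4,4) (1,4) (0,4) [ray(0,-1) blocked at (2,1); ray(1,0) blocked at (4,4)]
Union (14 distinct): (0,0) (0,1) (0,2) (0,4) (1,2) (1,3) (1,4) (2,1) (2,2) (2,3) (3,3) (3,4) (4,3) (4,4)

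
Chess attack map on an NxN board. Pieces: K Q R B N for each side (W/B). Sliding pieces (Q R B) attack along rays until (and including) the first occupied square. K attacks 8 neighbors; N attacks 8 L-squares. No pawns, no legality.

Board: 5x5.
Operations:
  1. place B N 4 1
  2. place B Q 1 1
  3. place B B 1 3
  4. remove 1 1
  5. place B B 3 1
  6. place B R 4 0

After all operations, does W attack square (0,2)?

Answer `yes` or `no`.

Op 1: place BN@(4,1)
Op 2: place BQ@(1,1)
Op 3: place BB@(1,3)
Op 4: remove (1,1)
Op 5: place BB@(3,1)
Op 6: place BR@(4,0)
Per-piece attacks for W:
W attacks (0,2): no

Answer: no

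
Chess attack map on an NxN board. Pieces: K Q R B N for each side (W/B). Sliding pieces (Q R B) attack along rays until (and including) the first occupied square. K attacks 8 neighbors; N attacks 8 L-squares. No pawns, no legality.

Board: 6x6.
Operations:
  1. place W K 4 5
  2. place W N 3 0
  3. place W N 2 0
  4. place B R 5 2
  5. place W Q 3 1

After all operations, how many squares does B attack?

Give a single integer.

Answer: 10

Derivation:
Op 1: place WK@(4,5)
Op 2: place WN@(3,0)
Op 3: place WN@(2,0)
Op 4: place BR@(5,2)
Op 5: place WQ@(3,1)
Per-piece attacks for B:
  BR@(5,2): attacks (5,3) (5,4) (5,5) (5,1) (5,0) (4,2) (3,2) (2,2) (1,2) (0,2)
Union (10 distinct): (0,2) (1,2) (2,2) (3,2) (4,2) (5,0) (5,1) (5,3) (5,4) (5,5)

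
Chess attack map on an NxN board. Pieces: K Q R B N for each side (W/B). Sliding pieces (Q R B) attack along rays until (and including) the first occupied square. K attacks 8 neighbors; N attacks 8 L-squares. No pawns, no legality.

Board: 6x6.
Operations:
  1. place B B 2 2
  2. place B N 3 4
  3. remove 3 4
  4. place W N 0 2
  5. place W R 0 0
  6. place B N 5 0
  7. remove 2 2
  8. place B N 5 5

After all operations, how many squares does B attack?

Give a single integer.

Answer: 4

Derivation:
Op 1: place BB@(2,2)
Op 2: place BN@(3,4)
Op 3: remove (3,4)
Op 4: place WN@(0,2)
Op 5: place WR@(0,0)
Op 6: place BN@(5,0)
Op 7: remove (2,2)
Op 8: place BN@(5,5)
Per-piece attacks for B:
  BN@(5,0): attacks (4,2) (3,1)
  BN@(5,5): attacks (4,3) (3,4)
Union (4 distinct): (3,1) (3,4) (4,2) (4,3)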